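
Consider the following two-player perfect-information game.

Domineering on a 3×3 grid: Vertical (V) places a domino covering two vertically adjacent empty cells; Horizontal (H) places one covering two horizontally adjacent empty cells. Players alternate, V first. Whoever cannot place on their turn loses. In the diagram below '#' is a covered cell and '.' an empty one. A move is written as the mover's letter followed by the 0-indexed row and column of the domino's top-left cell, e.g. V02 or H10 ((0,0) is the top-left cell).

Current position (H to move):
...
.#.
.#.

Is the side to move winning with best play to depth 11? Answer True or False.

H winning at [.../.#./.#.]: False

ply 1, H at .../.#./.#. | H00=-1→##./.#./.#.*; H01=-1→.##/.#./.#.
ply 2, V at ##./.#./.#. | V02=+1→###/.##/.#.*; V10=+1→##./##./##.; V12=+1→##./.##/.##
ply 3: ###/.##/.#. is terminal -1 (H); from .../.#./.#. depth 11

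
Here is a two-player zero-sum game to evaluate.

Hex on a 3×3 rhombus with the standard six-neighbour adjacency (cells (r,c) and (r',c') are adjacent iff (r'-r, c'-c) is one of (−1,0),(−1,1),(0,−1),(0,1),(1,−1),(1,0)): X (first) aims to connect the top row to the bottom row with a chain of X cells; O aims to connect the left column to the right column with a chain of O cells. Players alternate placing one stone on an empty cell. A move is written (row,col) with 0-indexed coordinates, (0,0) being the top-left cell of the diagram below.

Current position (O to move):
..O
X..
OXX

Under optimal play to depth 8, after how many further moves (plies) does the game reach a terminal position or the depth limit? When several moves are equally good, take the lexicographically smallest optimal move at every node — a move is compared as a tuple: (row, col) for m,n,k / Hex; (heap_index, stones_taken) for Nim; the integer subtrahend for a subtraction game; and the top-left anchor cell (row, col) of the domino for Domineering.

PV length from [..O/X../OXX]: 3 plies

[..O/X../OXX] O move#1: (0,0):+1/O.O/X../OXX*, (0,1):+1/.OO/X../OXX, (1,1):+1/..O/XO./OXX, (1,2):-1/..O/X.O/OXX
[O.O/X../OXX] X move#2: (0,1):-1/OXO/X../OXX*, (1,1):-1/O.O/XX./OXX, (1,2):-1/O.O/X.X/OXX
[OXO/X../OXX] O move#3: (1,1):+1/OXO/XO./OXX*, (1,2):-1/OXO/X.O/OXX
[OXO/XO./OXX] end (terminal -1, X#4); searched ..O/X../OXX to 8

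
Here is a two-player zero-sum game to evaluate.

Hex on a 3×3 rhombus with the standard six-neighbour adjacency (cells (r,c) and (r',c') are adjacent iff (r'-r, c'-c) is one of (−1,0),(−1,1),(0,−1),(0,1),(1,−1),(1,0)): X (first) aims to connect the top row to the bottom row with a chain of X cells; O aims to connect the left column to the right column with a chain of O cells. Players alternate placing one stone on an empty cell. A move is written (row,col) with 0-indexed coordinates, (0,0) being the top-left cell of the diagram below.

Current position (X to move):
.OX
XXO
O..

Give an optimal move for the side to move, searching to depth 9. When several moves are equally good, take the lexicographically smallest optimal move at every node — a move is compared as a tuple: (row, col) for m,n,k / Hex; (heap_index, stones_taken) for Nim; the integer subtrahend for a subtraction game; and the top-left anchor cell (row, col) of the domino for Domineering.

p1 X@[.OX/XXO/O..]: (0,0)[XOX/XXO/O..]-1 (2,1)[.OX/XXO/OX.]+1* (2,2)[.OX/XXO/O.X]-1
p2 O@[.OX/XXO/OX.] terminal -1; root [.OX/XXO/O..] d9

X's best at [.OX/XXO/O..]: (2,1)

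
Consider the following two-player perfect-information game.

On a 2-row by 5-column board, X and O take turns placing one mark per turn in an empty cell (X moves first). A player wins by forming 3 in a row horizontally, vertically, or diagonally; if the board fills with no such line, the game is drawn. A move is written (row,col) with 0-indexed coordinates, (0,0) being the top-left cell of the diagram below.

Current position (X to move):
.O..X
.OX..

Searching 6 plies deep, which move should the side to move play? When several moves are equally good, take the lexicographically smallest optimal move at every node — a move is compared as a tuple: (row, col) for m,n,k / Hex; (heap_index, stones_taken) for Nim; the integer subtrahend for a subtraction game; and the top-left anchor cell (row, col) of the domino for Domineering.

X's best at [.O..X/.OX..]: (0,0)

p1 X@[.O..X/.OX..]: (0,0)[XO..X/.OX..]+0* (0,2)[.OX.X/.OX..]+0 (0,3)[.O.XX/.OX..]+0 (1,0)[.O..X/XOX..]-1 (1,3)[.O..X/.OXX.]+0 (1,4)[.O..X/.OX.X]+0
p2 O@[XO..X/.OX..]: (0,2)[XOO.X/.OX..]+0* (0,3)[XO.OX/.OX..]+0 (1,0)[XO..X/OOX..]+0 (1,3)[XO..X/.OXO.]+0 (1,4)[XO..X/.OX.O]+0
p3 X@[XOO.X/.OX..]: (0,3)[XOOXX/.OX..]+0* (1,0)[XOO.X/XOX..]-1 (1,3)[XOO.X/.OXX.]-1 (1,4)[XOO.X/.OX.X]-1
p4 O@[XOOXX/.OX..]: (1,0)[XOOXX/OOX..]+0* (1,3)[XOOXX/.OXO.]+0 (1,4)[XOOXX/.OX.O]+0
p5 X@[XOOXX/OOX..]: (1,3)[XOOXX/OOXX.]+0* (1,4)[XOOXX/OOX.X]+0
p6 O@[XOOXX/OOXX.]: (1,4)[XOOXX/OOXXO]+0*
p7 X@[XOOXX/OOXXO] terminal +0; root [.O..X/.OX..] d6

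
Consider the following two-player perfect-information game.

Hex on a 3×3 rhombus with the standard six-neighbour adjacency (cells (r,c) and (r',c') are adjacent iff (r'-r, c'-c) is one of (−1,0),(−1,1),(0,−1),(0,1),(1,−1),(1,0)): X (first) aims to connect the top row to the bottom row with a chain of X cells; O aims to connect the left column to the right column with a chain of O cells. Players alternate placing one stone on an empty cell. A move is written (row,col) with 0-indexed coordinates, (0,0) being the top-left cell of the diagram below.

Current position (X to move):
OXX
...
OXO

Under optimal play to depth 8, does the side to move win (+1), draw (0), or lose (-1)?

[OXX/.../OXO] X move#1: (1,0):+1/OXX/X../OXO*, (1,1):+1/OXX/.X./OXO, (1,2):+1/OXX/..X/OXO
[OXX/X../OXO] O move#2: (1,1):-1/OXX/XO./OXO*, (1,2):-1/OXX/X.O/OXO
[OXX/XO./OXO] X move#3: (1,2):+1/OXX/XOX/OXO*
[OXX/XOX/OXO] end (terminal -1, O#4); searched OXX/.../OXO to 8

value(OXX/.../OXO, X) = +1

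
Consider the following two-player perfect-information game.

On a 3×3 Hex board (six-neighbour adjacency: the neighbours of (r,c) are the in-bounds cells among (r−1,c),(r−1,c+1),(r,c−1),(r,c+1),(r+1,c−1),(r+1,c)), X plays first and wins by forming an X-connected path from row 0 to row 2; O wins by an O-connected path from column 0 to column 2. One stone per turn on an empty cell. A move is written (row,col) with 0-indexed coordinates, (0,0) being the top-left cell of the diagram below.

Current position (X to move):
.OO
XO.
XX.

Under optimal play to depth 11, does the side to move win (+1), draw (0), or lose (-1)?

value(.OO/XO./XX., X) = +1

[.OO/XO./XX.] X move#1: (0,0):+1/XOO/XO./XX.*, (1,2):-1/.OO/XOX/XX., (2,2):-1/.OO/XO./XXX
[XOO/XO./XX.] end (terminal -1, O#2); searched .OO/XO./XX. to 11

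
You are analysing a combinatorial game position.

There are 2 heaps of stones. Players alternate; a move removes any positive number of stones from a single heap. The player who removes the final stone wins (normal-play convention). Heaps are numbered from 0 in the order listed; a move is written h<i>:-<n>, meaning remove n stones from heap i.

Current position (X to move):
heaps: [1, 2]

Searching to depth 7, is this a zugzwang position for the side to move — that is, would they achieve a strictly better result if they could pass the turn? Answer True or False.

ply 1, X at (1,2) | h0:-1=-1→(0,2); h1:-1=+1→(1,1)*; h1:-2=-1→(1,0)
ply 2, O at (1,1) | h0:-1=-1→(0,1)*; h1:-1=-1→(1,0)
ply 3, X at (0,1) | h1:-1=+1→(0,0)*
ply 4: (0,0) is terminal -1 (O); from (1,2) depth 7
pass branch (O moves first from the same position):
  | ply 1, O at (1,2) | h0:-1=-1→(0,2); h1:-1=+1→(1,1)*; h1:-2=-1→(1,0)
  | ply 2, X at (1,1) | h0:-1=-1→(0,1)*; h1:-1=-1→(1,0)
  | ply 3, O at (0,1) | h1:-1=+1→(0,0)*
  | ply 4: (0,0) is terminal -1 (X); from (1,2) depth 7
X moving scores +1; X passing scores -1

zugzwang((1,2), X) = False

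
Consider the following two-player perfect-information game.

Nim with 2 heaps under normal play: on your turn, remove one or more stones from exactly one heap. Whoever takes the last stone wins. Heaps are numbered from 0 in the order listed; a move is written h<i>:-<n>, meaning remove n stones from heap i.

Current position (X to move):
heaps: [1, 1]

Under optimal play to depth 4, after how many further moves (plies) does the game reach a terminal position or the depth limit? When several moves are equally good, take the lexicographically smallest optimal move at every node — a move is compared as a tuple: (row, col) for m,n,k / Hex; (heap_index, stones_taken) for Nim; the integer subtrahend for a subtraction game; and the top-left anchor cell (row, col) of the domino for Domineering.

PV length from [(1,1)]: 2 plies

[(1,1)] X move#1: h0:-1:-1/(0,1)*, h1:-1:-1/(1,0)
[(0,1)] O move#2: h1:-1:+1/(0,0)*
[(0,0)] end (terminal -1, X#3); searched (1,1) to 4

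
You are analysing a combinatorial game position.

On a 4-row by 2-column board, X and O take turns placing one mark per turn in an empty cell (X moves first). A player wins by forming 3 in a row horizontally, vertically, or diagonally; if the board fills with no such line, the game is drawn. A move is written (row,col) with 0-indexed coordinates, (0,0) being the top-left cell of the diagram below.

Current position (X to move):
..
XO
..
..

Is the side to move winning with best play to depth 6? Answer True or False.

X winning at [../XO/../..]: True

ply 1, X at ../XO/../.. | (0,0)=+0→X./XO/../..; (0,1)=+0→.X/XO/../..; (2,0)=+1→../XO/X./..*; (2,1)=+0→../XO/.X/..; (3,0)=+0→../XO/../X.; (3,1)=+0→../XO/../.X
ply 2, O at ../XO/X./.. | (0,0)=-1→O./XO/X./..*; (0,1)=-1→.O/XO/X./..; (2,1)=-1→../XO/XO/..; (3,0)=-1→../XO/X./O.; (3,1)=-1→../XO/X./.O
ply 3, X at O./XO/X./.. | (0,1)=+0→OX/XO/X./..; (2,1)=+0→O./XO/XX/..; (3,0)=+1→O./XO/X./X.*; (3,1)=+0→O./XO/X./.X
ply 4: O./XO/X./X. is terminal -1 (O); from ../XO/../.. depth 6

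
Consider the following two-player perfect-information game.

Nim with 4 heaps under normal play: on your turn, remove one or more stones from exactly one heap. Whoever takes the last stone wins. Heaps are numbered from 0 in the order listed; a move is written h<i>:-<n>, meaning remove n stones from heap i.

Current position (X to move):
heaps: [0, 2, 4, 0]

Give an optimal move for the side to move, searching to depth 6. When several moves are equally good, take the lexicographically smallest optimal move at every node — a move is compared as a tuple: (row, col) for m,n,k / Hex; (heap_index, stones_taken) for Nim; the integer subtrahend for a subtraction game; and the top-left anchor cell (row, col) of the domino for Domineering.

p1 X@[(0,2,4,0)]: h1:-1[(0,1,4,0)]-1 h1:-2[(0,0,4,0)]-1 h2:-1[(0,2,3,0)]-1 h2:-2[(0,2,2,0)]+1* h2:-3[(0,2,1,0)]-1 h2:-4[(0,2,0,0)]-1
p2 O@[(0,2,2,0)]: h1:-1[(0,1,2,0)]-1* h1:-2[(0,0,2,0)]-1 h2:-1[(0,2,1,0)]-1 h2:-2[(0,2,0,0)]-1
p3 X@[(0,1,2,0)]: h1:-1[(0,0,2,0)]-1 h2:-1[(0,1,1,0)]+1* h2:-2[(0,1,0,0)]-1
p4 O@[(0,1,1,0)]: h1:-1[(0,0,1,0)]-1* h2:-1[(0,1,0,0)]-1
p5 X@[(0,0,1,0)]: h2:-1[(0,0,0,0)]+1*
p6 O@[(0,0,0,0)] terminal -1; root [(0,2,4,0)] d6

X's best at [(0,2,4,0)]: h2:-2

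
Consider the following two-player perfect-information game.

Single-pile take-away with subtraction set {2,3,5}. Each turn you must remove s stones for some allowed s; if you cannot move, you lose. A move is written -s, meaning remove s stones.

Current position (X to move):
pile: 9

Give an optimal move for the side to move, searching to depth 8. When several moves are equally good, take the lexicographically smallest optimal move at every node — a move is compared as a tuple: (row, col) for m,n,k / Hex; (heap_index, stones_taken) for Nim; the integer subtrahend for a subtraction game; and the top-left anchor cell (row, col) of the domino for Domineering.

X's best at [9]: -2

p1 X@[9]: -2[7]+1* -3[6]-1 -5[4]-1
p2 O@[7]: -2[5]-1* -3[4]-1 -5[2]-1
p3 X@[5]: -2[3]-1 -3[2]-1 -5[0]+1*
p4 O@[0] terminal -1; root [9] d8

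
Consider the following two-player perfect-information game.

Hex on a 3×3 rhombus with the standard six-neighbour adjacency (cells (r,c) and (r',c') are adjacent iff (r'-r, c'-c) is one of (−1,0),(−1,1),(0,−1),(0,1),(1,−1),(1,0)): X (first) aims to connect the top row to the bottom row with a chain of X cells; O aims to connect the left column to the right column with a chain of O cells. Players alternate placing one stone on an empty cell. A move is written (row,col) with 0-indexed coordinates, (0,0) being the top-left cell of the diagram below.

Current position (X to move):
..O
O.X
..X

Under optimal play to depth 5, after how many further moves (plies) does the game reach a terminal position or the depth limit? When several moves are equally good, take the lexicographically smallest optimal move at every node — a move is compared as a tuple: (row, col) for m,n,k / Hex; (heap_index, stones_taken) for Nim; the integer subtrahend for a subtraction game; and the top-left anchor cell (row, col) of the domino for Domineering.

p1 X@[..O/O.X/..X]: (0,0)[X.O/O.X/..X]-1* (0,1)[.XO/O.X/..X]-1 (1,1)[..O/OXX/..X]-1 (2,0)[..O/O.X/X.X]-1 (2,1)[..O/O.X/.XX]-1
p2 O@[X.O/O.X/..X]: (0,1)[XOO/O.X/..X]+1* (1,1)[X.O/OOX/..X]+1 (2,0)[X.O/O.X/O.X]+1 (2,1)[X.O/O.X/.OX]+1
p3 X@[XOO/O.X/..X] terminal -1; root [..O/O.X/..X] d5

PV length from [..O/O.X/..X]: 2 plies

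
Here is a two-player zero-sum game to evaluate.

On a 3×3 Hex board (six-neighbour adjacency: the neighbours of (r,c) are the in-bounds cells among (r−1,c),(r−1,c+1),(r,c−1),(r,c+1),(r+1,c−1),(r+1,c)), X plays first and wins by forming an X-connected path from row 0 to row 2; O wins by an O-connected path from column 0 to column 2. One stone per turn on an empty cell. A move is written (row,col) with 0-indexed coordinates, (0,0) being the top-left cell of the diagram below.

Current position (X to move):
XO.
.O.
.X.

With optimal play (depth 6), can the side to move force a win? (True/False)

p1 X@[XO./.O./.X.]: (0,2)[XOX/.O./.X.]-1* (1,0)[XO./XO./.X.]-1 (1,2)[XO./.OX/.X.]-1 (2,0)[XO./.O./XX.]-1 (2,2)[XO./.O./.XX]-1
p2 O@[XOX/.O./.X.]: (1,0)[XOX/OO./.X.]-1 (1,2)[XOX/.OO/.X.]+1* (2,0)[XOX/.O./OX.]-1 (2,2)[XOX/.O./.XO]-1
p3 X@[XOX/.OO/.X.]: (1,0)[XOX/XOO/.X.]-1* (2,0)[XOX/.OO/XX.]-1 (2,2)[XOX/.OO/.XX]-1
p4 O@[XOX/XOO/.X.]: (2,0)[XOX/XOO/OX.]+1* (2,2)[XOX/XOO/.XO]-1
p5 X@[XOX/XOO/OX.] terminal -1; root [XO./.O./.X.] d6

X winning at [XO./.O./.X.]: False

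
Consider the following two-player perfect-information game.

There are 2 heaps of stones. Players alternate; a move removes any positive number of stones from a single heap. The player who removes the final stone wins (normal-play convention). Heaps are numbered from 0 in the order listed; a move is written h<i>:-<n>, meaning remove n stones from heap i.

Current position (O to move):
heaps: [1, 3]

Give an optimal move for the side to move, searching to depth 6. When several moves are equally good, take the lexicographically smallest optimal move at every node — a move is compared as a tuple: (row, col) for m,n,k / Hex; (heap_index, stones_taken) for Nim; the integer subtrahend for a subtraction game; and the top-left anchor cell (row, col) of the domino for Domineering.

[(1,3)] O move#1: h0:-1:-1/(0,3), h1:-1:-1/(1,2), h1:-2:+1/(1,1)*, h1:-3:-1/(1,0)
[(1,1)] X move#2: h0:-1:-1/(0,1)*, h1:-1:-1/(1,0)
[(0,1)] O move#3: h1:-1:+1/(0,0)*
[(0,0)] end (terminal -1, X#4); searched (1,3) to 6

O's best at [(1,3)]: h1:-2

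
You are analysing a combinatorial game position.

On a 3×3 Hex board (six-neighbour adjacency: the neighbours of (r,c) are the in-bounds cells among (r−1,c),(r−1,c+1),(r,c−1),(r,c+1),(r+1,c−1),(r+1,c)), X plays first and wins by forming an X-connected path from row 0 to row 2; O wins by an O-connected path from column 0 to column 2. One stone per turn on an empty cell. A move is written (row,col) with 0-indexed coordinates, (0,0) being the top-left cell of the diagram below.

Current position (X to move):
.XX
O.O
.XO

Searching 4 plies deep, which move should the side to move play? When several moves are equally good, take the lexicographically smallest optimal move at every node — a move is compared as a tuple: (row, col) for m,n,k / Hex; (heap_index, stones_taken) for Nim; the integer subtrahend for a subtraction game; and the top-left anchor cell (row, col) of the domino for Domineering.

p1 X@[.XX/O.O/.XO]: (0,0)[XXX/O.O/.XO]-1 (1,1)[.XX/OXO/.XO]+1* (2,0)[.XX/O.O/XXO]-1
p2 O@[.XX/OXO/.XO] terminal -1; root [.XX/O.O/.XO] d4

X's best at [.XX/O.O/.XO]: (1,1)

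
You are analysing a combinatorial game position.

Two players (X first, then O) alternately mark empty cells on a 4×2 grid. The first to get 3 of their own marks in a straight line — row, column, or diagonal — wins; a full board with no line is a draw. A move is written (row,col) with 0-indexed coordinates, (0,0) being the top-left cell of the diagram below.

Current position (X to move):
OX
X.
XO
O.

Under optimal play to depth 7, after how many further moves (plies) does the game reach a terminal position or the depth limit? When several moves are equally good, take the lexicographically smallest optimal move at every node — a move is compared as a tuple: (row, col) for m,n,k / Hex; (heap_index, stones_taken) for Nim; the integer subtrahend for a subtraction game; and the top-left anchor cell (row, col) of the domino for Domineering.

p1 X@[OX/X./XO/O.]: (1,1)[OX/XX/XO/O.]+0* (3,1)[OX/X./XO/OX]+0
p2 O@[OX/XX/XO/O.]: (3,1)[OX/XX/XO/OO]+0*
p3 X@[OX/XX/XO/OO] terminal +0; root [OX/X./XO/O.] d7

PV length from [OX/X./XO/O.]: 2 plies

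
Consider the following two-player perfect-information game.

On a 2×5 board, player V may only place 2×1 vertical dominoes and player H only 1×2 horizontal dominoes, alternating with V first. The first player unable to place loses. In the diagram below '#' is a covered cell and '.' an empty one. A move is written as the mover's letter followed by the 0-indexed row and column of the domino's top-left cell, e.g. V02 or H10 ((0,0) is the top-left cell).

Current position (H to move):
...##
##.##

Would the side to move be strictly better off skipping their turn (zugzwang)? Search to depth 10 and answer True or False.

zugzwang(...##/##.##, H) = False

[...##/##.##] H move#1: H00:-1/##.##/##.##, H01:+1/.####/##.##*
[.####/##.##] end (terminal -1, V#2); searched ...##/##.## to 10
suppose H passes — search the same position with V to move:
pass> [...##/##.##] V move#1: V02:-1/..###/#####*
pass> [..###/#####] H move#2: H00:+1/#####/#####*
pass> [#####/#####] end (terminal -1, V#3); searched ...##/##.## to 10
for H: play +1, pass +1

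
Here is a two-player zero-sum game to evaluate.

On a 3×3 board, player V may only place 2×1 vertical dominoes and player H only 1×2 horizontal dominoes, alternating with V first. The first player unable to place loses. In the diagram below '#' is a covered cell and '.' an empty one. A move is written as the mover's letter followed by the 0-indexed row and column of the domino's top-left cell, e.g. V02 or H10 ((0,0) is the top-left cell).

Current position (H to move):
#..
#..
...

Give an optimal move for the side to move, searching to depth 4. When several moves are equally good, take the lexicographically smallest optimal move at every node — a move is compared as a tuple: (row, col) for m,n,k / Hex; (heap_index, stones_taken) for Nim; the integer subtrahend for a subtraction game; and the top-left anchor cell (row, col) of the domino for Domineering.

[#../#../...] H move#1: H01:-1/###/#../..., H11:+1/#../###/...*, H20:-1/#../#../##., H21:-1/#../#../.##
[#../###/...] end (terminal -1, V#2); searched #../#../... to 4

H's best at [#../#../...]: H11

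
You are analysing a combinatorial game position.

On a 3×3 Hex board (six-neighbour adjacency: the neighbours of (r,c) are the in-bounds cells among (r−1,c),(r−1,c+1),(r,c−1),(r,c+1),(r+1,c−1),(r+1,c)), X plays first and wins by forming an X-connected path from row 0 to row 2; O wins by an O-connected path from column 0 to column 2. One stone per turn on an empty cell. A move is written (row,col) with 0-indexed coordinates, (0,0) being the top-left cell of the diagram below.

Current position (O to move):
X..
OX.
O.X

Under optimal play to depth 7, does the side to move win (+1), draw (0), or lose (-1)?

value(X../OX./O.X, O) = -1

ply 1, O at X../OX./O.X | (0,1)=-1→XO./OX./O.X*; (0,2)=-1→X.O/OX./O.X; (1,2)=-1→X../OXO/O.X; (2,1)=-1→X../OX./OOX
ply 2, X at XO./OX./O.X | (0,2)=+1→XOX/OX./O.X*; (1,2)=-1→XO./OXX/O.X; (2,1)=-1→XO./OX./OXX
ply 3, O at XOX/OX./O.X | (1,2)=-1→XOX/OXO/O.X*; (2,1)=-1→XOX/OX./OOX
ply 4, X at XOX/OXO/O.X | (2,1)=+1→XOX/OXO/OXX*
ply 5: XOX/OXO/OXX is terminal -1 (O); from X../OX./O.X depth 7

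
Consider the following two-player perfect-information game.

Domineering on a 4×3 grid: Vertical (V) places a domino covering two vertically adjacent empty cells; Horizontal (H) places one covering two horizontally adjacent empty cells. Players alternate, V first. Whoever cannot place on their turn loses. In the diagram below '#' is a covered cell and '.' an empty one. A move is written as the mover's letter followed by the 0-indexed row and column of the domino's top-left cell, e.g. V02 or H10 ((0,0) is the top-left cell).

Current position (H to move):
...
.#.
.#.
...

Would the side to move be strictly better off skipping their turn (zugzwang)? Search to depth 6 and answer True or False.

ply 1, H at .../.#./.#./... | H00=-1→##./.#./.#./...*; H01=-1→.##/.#./.#./...; H30=-1→.../.#./.#./##.; H31=-1→.../.#./.#./.##
ply 2, V at ##./.#./.#./... | V02=+1→###/.##/.#./...*; V10=+1→##./##./##./...; V12=+1→##./.##/.##/...; V20=+1→##./.#./##./#..; V22=+1→##./.#./.##/..#
ply 3, H at ###/.##/.#./... | H30=-1→###/.##/.#./##.*; H31=-1→###/.##/.#./.##
ply 4, V at ###/.##/.#./##. | V10=+1→###/###/##./##.*; V22=+1→###/.##/.##/###
ply 5: ###/###/##./##. is terminal -1 (H); from .../.#./.#./... depth 6
suppose H passes — search the same position with V to move:
pass> ply 1, V at .../.#./.#./... | V00=+1→#../##./.#./...*; V02=+1→..#/.##/.#./...; V10=-1→.../##./##./...; V12=-1→.../.##/.##/...; V20=+1→.../.#./##./#..; V22=+1→.../.#./.##/..#
pass> ply 2, H at #../##./.#./... | H01=-1→###/##./.#./...*; H30=-1→#../##./.#./##.; H31=-1→#../##./.#./.##
pass> ply 3, V at ###/##./.#./... | V12=-1→###/###/.##/...; V20=+1→###/##./##./#..*; V22=-1→###/##./.##/..#
pass> ply 4, H at ###/##./##./#.. | H31=-1→###/##./##./###*
pass> ply 5, V at ###/##./##./### | V12=+1→###/###/###/###*
pass> ply 6: ###/###/###/### is terminal -1 (H); from .../.#./.#./... depth 6
for H: play -1, pass -1

zugzwang(.../.#./.#./..., H) = False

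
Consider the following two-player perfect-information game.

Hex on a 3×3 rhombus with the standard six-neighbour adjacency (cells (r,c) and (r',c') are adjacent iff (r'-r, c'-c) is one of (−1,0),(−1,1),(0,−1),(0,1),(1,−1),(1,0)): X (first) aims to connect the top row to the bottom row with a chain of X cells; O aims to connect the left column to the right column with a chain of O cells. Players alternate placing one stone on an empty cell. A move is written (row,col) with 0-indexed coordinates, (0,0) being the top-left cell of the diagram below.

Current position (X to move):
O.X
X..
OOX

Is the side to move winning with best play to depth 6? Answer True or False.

p1 X@[O.X/X../OOX]: (0,1)[OXX/X../OOX]-1 (1,1)[O.X/XX./OOX]-1 (1,2)[O.X/X.X/OOX]+1*
p2 O@[O.X/X.X/OOX] terminal -1; root [O.X/X../OOX] d6

X winning at [O.X/X../OOX]: True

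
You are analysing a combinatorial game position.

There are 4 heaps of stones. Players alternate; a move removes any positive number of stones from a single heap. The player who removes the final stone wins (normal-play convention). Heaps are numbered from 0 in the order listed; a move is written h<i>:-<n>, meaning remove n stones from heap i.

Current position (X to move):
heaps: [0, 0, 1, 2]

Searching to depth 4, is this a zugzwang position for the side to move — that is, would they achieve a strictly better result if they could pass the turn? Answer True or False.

zugzwang((0,0,1,2), X) = False

p1 X@[(0,0,1,2)]: h2:-1[(0,0,0,2)]-1 h3:-1[(0,0,1,1)]+1* h3:-2[(0,0,1,0)]-1
p2 O@[(0,0,1,1)]: h2:-1[(0,0,0,1)]-1* h3:-1[(0,0,1,0)]-1
p3 X@[(0,0,0,1)]: h3:-1[(0,0,0,0)]+1*
p4 O@[(0,0,0,0)] terminal -1; root [(0,0,1,2)] d4
pass branch (O moves first from the same position):
  | p1 O@[(0,0,1,2)]: h2:-1[(0,0,0,2)]-1 h3:-1[(0,0,1,1)]+1* h3:-2[(0,0,1,0)]-1
  | p2 X@[(0,0,1,1)]: h2:-1[(0,0,0,1)]-1* h3:-1[(0,0,1,0)]-1
  | p3 O@[(0,0,0,1)]: h3:-1[(0,0,0,0)]+1*
  | p4 X@[(0,0,0,0)] terminal -1; root [(0,0,1,2)] d4
X moving scores +1; X passing scores -1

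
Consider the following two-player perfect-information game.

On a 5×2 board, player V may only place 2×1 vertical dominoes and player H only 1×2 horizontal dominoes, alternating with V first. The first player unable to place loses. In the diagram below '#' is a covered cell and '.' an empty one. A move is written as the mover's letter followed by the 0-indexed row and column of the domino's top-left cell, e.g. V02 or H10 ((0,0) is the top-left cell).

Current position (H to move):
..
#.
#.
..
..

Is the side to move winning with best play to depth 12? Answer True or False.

H winning at [../#./#./../..]: True

[../#./#./../..] H move#1: H00:-1/##/#./#./../.., H30:+1/../#./#./##/..*, H40:+1/../#./#./../##
[../#./#./##/..] V move#2: V01:-1/.#/##/#./##/..*, V11:-1/../##/##/##/..
[.#/##/#./##/..] H move#3: H40:+1/.#/##/#./##/##*
[.#/##/#./##/##] end (terminal -1, V#4); searched ../#./#./../.. to 12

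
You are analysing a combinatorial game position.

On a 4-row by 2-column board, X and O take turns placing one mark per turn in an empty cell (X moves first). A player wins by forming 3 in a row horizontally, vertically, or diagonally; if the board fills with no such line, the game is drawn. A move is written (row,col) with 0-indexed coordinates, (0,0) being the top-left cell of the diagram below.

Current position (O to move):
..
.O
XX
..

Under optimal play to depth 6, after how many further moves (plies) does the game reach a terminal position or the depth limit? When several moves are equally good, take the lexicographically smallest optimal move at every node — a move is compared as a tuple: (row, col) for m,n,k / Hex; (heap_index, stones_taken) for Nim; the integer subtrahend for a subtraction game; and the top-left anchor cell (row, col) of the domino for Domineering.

PV length from [../.O/XX/..]: 5 plies

[../.O/XX/..] O move#1: (0,0):+0/O./.O/XX/..*, (0,1):-1/.O/.O/XX/.., (1,0):+0/../OO/XX/.., (3,0):+0/../.O/XX/O., (3,1):-1/../.O/XX/.O
[O./.O/XX/..] X move#2: (0,1):+0/OX/.O/XX/..*, (1,0):+0/O./XO/XX/.., (3,0):+0/O./.O/XX/X., (3,1):+0/O./.O/XX/.X
[OX/.O/XX/..] O move#3: (1,0):+0/OX/OO/XX/..*, (3,0):+0/OX/.O/XX/O., (3,1):+0/OX/.O/XX/.O
[OX/OO/XX/..] X move#4: (3,0):+0/OX/OO/XX/X.*, (3,1):+0/OX/OO/XX/.X
[OX/OO/XX/X.] O move#5: (3,1):+0/OX/OO/XX/XO*
[OX/OO/XX/XO] end (terminal +0, X#6); searched ../.O/XX/.. to 6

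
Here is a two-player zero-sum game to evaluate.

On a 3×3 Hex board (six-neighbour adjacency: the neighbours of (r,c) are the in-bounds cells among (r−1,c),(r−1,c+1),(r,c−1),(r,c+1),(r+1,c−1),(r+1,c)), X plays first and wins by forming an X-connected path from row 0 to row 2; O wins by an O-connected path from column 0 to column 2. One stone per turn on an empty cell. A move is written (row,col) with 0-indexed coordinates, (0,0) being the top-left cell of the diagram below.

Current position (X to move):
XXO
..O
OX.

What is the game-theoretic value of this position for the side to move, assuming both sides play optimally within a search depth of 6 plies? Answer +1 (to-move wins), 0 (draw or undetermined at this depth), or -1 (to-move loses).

value(XXO/..O/OX., X) = +1

p1 X@[XXO/..O/OX.]: (1,0)[XXO/X.O/OX.]-1 (1,1)[XXO/.XO/OX.]+1* (2,2)[XXO/..O/OXX]-1
p2 O@[XXO/.XO/OX.] terminal -1; root [XXO/..O/OX.] d6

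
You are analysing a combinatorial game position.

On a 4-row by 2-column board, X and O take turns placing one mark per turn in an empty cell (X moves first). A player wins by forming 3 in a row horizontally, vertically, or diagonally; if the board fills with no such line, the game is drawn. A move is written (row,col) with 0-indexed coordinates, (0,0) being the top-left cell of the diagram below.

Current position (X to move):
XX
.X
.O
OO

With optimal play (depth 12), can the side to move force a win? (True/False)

X winning at [XX/.X/.O/OO]: False

ply 1, X at XX/.X/.O/OO | (1,0)=+0→XX/XX/.O/OO*; (2,0)=+0→XX/.X/XO/OO
ply 2, O at XX/XX/.O/OO | (2,0)=+0→XX/XX/OO/OO*
ply 3: XX/XX/OO/OO is terminal +0 (X); from XX/.X/.O/OO depth 12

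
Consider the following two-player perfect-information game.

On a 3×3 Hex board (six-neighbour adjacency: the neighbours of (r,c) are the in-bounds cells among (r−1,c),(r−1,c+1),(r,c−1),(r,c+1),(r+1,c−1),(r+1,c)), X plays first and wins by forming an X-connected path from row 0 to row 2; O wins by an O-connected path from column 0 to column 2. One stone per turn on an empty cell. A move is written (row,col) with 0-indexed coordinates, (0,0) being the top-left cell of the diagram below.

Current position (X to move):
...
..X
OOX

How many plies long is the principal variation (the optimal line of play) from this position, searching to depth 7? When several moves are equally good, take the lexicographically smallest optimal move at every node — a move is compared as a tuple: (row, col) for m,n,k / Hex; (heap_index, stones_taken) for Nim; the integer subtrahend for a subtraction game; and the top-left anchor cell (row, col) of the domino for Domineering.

ply 1, X at .../..X/OOX | (0,0)=+1→X../..X/OOX*; (0,1)=+1→.X./..X/OOX; (0,2)=+1→..X/..X/OOX; (1,0)=+1→.../X.X/OOX; (1,1)=+1→.../.XX/OOX
ply 2, O at X../..X/OOX | (0,1)=-1→XO./..X/OOX*; (0,2)=-1→X.O/..X/OOX; (1,0)=-1→X../O.X/OOX; (1,1)=-1→X../.OX/OOX
ply 3, X at XO./..X/OOX | (0,2)=+1→XOX/..X/OOX*; (1,0)=+1→XO./X.X/OOX; (1,1)=+1→XO./.XX/OOX
ply 4: XOX/..X/OOX is terminal -1 (O); from .../..X/OOX depth 7

PV length from [.../..X/OOX]: 3 plies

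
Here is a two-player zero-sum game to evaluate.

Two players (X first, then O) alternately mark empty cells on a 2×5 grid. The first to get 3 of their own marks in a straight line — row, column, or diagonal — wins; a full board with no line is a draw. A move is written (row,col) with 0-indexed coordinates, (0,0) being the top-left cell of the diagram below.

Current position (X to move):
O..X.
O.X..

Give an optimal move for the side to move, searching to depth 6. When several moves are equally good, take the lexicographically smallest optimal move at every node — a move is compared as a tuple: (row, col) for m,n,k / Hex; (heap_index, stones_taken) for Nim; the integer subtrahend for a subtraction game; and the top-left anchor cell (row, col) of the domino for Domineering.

p1 X@[O..X./O.X..]: (0,1)[OX.X./O.X..]+1* (0,2)[O.XX./O.X..]+1 (0,4)[O..XX/O.X..]+0 (1,1)[O..X./OXX..]+1 (1,3)[O..X./O.XX.]+1 (1,4)[O..X./O.X.X]+1
p2 O@[OX.X./O.X..]: (0,2)[OXOX./O.X..]-1* (0,4)[OX.XO/O.X..]-1 (1,1)[OX.X./OOX..]-1 (1,3)[OX.X./O.XO.]-1 (1,4)[OX.X./O.X.O]-1
p3 X@[OXOX./O.X..]: (0,4)[OXOXX/O.X..]+0 (1,1)[OXOX./OXX..]+0 (1,3)[OXOX./O.XX.]+1* (1,4)[OXOX./O.X.X]+0
p4 O@[OXOX./O.XX.]: (0,4)[OXOXO/O.XX.]-1* (1,1)[OXOX./OOXX.]-1 (1,4)[OXOX./O.XXO]-1
p5 X@[OXOXO/O.XX.]: (1,1)[OXOXO/OXXX.]+1* (1,4)[OXOXO/O.XXX]+1
p6 O@[OXOXO/OXXX.] terminal -1; root [O..X./O.X..] d6

X's best at [O..X./O.X..]: (0,1)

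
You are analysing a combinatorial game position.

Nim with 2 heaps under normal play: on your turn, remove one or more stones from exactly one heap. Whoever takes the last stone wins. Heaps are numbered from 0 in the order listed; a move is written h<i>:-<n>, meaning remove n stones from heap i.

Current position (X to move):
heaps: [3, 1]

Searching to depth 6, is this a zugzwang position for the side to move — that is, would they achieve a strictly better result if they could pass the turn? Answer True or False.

zugzwang((3,1), X) = False

ply 1, X at (3,1) | h0:-1=-1→(2,1); h0:-2=+1→(1,1)*; h0:-3=-1→(0,1); h1:-1=-1→(3,0)
ply 2, O at (1,1) | h0:-1=-1→(0,1)*; h1:-1=-1→(1,0)
ply 3, X at (0,1) | h1:-1=+1→(0,0)*
ply 4: (0,0) is terminal -1 (O); from (3,1) depth 6
suppose X passes — search the same position with O to move:
pass> ply 1, O at (3,1) | h0:-1=-1→(2,1); h0:-2=+1→(1,1)*; h0:-3=-1→(0,1); h1:-1=-1→(3,0)
pass> ply 2, X at (1,1) | h0:-1=-1→(0,1)*; h1:-1=-1→(1,0)
pass> ply 3, O at (0,1) | h1:-1=+1→(0,0)*
pass> ply 4: (0,0) is terminal -1 (X); from (3,1) depth 6
for X: play +1, pass -1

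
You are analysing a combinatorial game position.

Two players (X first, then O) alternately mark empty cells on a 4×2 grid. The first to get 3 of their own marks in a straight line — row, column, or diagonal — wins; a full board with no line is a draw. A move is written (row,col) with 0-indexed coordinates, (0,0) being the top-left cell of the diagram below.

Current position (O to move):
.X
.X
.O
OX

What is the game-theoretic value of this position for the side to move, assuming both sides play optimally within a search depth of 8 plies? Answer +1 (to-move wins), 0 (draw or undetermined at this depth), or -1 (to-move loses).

value(.X/.X/.O/OX, O) = 0

ply 1, O at .X/.X/.O/OX | (0,0)=+0→OX/.X/.O/OX*; (1,0)=+0→.X/OX/.O/OX; (2,0)=+0→.X/.X/OO/OX
ply 2, X at OX/.X/.O/OX | (1,0)=+0→OX/XX/.O/OX*; (2,0)=+0→OX/.X/XO/OX
ply 3, O at OX/XX/.O/OX | (2,0)=+0→OX/XX/OO/OX*
ply 4: OX/XX/OO/OX is terminal +0 (X); from .X/.X/.O/OX depth 8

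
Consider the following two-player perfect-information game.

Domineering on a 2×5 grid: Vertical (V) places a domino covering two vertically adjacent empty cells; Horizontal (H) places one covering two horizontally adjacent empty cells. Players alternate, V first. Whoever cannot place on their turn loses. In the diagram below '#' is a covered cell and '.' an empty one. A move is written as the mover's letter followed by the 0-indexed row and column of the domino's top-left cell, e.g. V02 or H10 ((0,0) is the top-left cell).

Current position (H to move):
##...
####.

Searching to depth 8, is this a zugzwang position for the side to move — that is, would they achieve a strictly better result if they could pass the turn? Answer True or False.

[##.../####.] H move#1: H02:-1/####./####., H03:+1/##.##/####.*
[##.##/####.] end (terminal -1, V#2); searched ##.../####. to 8
pass branch (V moves first from the same position):
  | [##.../####.] V move#1: V04:-1/##..#/#####*
  | [##..#/#####] H move#2: H02:+1/#####/#####*
  | [#####/#####] end (terminal -1, V#3); searched ##.../####. to 8
H moving scores +1; H passing scores +1

zugzwang(##.../####., H) = False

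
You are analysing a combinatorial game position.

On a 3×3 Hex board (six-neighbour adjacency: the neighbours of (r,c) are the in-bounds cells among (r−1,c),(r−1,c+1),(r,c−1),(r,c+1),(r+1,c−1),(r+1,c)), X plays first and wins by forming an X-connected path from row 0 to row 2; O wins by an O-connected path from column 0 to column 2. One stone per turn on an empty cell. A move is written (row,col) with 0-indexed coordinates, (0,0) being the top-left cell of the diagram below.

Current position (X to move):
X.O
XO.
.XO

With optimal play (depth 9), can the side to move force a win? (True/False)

ply 1, X at X.O/XO./.XO | (0,1)=-1→XXO/XO./.XO; (1,2)=-1→X.O/XOX/.XO; (2,0)=+1→X.O/XO./XXO*
ply 2: X.O/XO./XXO is terminal -1 (O); from X.O/XO./.XO depth 9

X winning at [X.O/XO./.XO]: True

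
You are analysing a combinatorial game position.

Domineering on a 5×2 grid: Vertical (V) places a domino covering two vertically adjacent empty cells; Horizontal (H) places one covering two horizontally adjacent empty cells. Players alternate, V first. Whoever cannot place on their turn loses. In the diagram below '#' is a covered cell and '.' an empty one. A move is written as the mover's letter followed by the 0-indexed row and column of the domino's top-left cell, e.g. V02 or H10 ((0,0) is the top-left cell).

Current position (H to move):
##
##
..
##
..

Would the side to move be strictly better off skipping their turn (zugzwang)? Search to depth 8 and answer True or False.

[##/##/../##/..] H move#1: H20:+1/##/##/##/##/..*, H40:+1/##/##/../##/##
[##/##/##/##/..] end (terminal -1, V#2); searched ##/##/../##/.. to 8
pass branch (V moves first from the same position):
  | [##/##/../##/..] end (terminal -1, V#1); searched ##/##/../##/.. to 8
H moving scores +1; H passing scores +1

zugzwang(##/##/../##/.., H) = False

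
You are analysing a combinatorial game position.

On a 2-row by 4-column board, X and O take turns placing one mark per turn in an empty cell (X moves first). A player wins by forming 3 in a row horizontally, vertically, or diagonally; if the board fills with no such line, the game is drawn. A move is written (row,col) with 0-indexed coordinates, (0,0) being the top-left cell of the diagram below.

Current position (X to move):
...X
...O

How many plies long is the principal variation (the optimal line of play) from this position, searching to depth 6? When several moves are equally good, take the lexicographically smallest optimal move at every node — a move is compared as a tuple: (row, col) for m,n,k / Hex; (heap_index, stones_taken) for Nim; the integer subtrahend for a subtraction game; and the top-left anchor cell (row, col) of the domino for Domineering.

p1 X@[...X/...O]: (0,0)[X..X/...O]+0* (0,1)[.X.X/...O]+0 (0,2)[..XX/...O]+0 (1,0)[...X/X..O]+0 (1,1)[...X/.X.O]+0 (1,2)[...X/..XO]+0
p2 O@[X..X/...O]: (0,1)[XO.X/...O]+0* (0,2)[X.OX/...O]+0 (1,0)[X..X/O..O]+0 (1,1)[X..X/.O.O]+0 (1,2)[X..X/..OO]+0
p3 X@[XO.X/...O]: (0,2)[XOXX/...O]+0* (1,0)[XO.X/X..O]+0 (1,1)[XO.X/.X.O]+0 (1,2)[XO.X/..XO]+0
p4 O@[XOXX/...O]: (1,0)[XOXX/O..O]+0* (1,1)[XOXX/.O.O]+0 (1,2)[XOXX/..OO]+0
p5 X@[XOXX/O..O]: (1,1)[XOXX/OX.O]+0* (1,2)[XOXX/O.XO]+0
p6 O@[XOXX/OX.O]: (1,2)[XOXX/OXOO]+0*
p7 X@[XOXX/OXOO] terminal +0; root [...X/...O] d6

PV length from [...X/...O]: 6 plies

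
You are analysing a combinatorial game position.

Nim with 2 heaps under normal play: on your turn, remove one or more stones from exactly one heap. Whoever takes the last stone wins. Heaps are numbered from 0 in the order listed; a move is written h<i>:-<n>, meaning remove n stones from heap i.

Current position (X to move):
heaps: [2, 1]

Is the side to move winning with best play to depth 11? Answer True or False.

ply 1, X at (2,1) | h0:-1=+1→(1,1)*; h0:-2=-1→(0,1); h1:-1=-1→(2,0)
ply 2, O at (1,1) | h0:-1=-1→(0,1)*; h1:-1=-1→(1,0)
ply 3, X at (0,1) | h1:-1=+1→(0,0)*
ply 4: (0,0) is terminal -1 (O); from (2,1) depth 11

X winning at [(2,1)]: True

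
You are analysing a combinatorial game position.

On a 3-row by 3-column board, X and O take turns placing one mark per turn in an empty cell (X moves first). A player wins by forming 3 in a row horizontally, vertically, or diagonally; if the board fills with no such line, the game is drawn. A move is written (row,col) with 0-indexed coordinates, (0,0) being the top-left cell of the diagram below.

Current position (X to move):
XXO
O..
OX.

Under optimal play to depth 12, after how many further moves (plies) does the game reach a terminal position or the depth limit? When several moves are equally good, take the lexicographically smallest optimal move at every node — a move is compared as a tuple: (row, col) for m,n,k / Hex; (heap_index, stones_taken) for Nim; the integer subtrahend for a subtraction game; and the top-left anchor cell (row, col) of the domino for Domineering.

[XXO/O../OX.] X move#1: (1,1):+1/XXO/OX./OX.*, (1,2):-1/XXO/O.X/OX., (2,2):-1/XXO/O../OXX
[XXO/OX./OX.] end (terminal -1, O#2); searched XXO/O../OX. to 12

PV length from [XXO/O../OX.]: 1 ply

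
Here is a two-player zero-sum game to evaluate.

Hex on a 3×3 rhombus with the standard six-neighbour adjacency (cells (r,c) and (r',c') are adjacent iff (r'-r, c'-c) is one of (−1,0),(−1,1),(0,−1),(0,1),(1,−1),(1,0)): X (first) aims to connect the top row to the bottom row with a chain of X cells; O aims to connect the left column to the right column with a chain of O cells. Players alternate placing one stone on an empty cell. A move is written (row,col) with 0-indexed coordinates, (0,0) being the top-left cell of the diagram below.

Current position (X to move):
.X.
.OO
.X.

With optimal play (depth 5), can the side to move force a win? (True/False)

[.X./.OO/.X.] X move#1: (0,0):-1/XX./.OO/.X.*, (0,2):-1/.XX/.OO/.X., (1,0):-1/.X./XOO/.X., (2,0):-1/.X./.OO/XX., (2,2):-1/.X./.OO/.XX
[XX./.OO/.X.] O move#2: (0,2):+1/XXO/.OO/.X.*, (1,0):+1/XX./OOO/.X., (2,0):+1/XX./.OO/OX., (2,2):+1/XX./.OO/.XO
[XXO/.OO/.X.] X move#3: (1,0):-1/XXO/XOO/.X.*, (2,0):-1/XXO/.OO/XX., (2,2):-1/XXO/.OO/.XX
[XXO/XOO/.X.] O move#4: (2,0):+1/XXO/XOO/OX.*, (2,2):-1/XXO/XOO/.XO
[XXO/XOO/OX.] end (terminal -1, X#5); searched .X./.OO/.X. to 5

X winning at [.X./.OO/.X.]: False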